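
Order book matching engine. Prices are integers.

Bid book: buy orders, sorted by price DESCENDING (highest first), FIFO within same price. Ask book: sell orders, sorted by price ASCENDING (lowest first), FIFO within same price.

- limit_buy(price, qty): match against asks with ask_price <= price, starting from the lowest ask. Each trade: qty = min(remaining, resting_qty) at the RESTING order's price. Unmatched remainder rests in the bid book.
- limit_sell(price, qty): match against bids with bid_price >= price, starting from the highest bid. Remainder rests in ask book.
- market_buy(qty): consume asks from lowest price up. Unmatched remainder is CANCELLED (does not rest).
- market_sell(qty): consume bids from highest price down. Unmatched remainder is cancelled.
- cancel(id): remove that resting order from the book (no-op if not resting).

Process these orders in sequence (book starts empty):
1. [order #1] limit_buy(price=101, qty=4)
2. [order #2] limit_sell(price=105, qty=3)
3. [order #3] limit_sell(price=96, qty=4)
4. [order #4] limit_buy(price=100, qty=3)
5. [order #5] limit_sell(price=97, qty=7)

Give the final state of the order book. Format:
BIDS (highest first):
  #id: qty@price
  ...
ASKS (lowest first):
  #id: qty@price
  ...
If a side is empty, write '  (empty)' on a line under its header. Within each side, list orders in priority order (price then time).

Answer: BIDS (highest first):
  (empty)
ASKS (lowest first):
  #5: 4@97
  #2: 3@105

Derivation:
After op 1 [order #1] limit_buy(price=101, qty=4): fills=none; bids=[#1:4@101] asks=[-]
After op 2 [order #2] limit_sell(price=105, qty=3): fills=none; bids=[#1:4@101] asks=[#2:3@105]
After op 3 [order #3] limit_sell(price=96, qty=4): fills=#1x#3:4@101; bids=[-] asks=[#2:3@105]
After op 4 [order #4] limit_buy(price=100, qty=3): fills=none; bids=[#4:3@100] asks=[#2:3@105]
After op 5 [order #5] limit_sell(price=97, qty=7): fills=#4x#5:3@100; bids=[-] asks=[#5:4@97 #2:3@105]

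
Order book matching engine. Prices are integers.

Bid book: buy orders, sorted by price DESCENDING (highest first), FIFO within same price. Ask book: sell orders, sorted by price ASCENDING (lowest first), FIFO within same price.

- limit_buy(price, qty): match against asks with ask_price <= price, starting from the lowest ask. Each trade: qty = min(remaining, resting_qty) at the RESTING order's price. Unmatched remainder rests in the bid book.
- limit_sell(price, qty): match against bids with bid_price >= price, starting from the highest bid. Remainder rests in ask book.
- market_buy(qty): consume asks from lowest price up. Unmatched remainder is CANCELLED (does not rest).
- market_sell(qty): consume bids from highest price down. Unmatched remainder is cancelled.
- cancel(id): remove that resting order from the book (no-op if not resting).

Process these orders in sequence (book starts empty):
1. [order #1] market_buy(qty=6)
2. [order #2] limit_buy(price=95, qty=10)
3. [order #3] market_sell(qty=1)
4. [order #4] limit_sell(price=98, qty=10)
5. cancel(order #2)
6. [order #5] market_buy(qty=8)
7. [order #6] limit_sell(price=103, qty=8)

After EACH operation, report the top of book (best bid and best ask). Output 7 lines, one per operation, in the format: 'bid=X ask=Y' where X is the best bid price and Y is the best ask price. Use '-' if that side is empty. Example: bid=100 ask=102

Answer: bid=- ask=-
bid=95 ask=-
bid=95 ask=-
bid=95 ask=98
bid=- ask=98
bid=- ask=98
bid=- ask=98

Derivation:
After op 1 [order #1] market_buy(qty=6): fills=none; bids=[-] asks=[-]
After op 2 [order #2] limit_buy(price=95, qty=10): fills=none; bids=[#2:10@95] asks=[-]
After op 3 [order #3] market_sell(qty=1): fills=#2x#3:1@95; bids=[#2:9@95] asks=[-]
After op 4 [order #4] limit_sell(price=98, qty=10): fills=none; bids=[#2:9@95] asks=[#4:10@98]
After op 5 cancel(order #2): fills=none; bids=[-] asks=[#4:10@98]
After op 6 [order #5] market_buy(qty=8): fills=#5x#4:8@98; bids=[-] asks=[#4:2@98]
After op 7 [order #6] limit_sell(price=103, qty=8): fills=none; bids=[-] asks=[#4:2@98 #6:8@103]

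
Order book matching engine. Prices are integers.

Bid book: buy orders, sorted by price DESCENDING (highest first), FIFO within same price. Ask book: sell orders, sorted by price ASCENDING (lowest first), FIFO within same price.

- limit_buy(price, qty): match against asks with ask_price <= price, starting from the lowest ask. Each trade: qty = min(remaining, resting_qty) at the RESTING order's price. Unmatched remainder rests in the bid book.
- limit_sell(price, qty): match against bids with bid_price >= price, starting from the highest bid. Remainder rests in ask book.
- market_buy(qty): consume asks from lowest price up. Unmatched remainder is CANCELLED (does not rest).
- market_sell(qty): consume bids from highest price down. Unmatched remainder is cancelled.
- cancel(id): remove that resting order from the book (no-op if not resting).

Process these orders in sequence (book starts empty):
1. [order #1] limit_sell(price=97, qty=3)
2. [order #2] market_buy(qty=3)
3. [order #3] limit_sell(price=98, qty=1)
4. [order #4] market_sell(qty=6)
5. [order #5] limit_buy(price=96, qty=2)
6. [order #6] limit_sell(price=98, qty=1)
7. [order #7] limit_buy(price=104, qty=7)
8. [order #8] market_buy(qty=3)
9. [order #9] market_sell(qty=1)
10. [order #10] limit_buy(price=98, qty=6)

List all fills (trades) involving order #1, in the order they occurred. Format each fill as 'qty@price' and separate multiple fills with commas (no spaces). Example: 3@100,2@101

Answer: 3@97

Derivation:
After op 1 [order #1] limit_sell(price=97, qty=3): fills=none; bids=[-] asks=[#1:3@97]
After op 2 [order #2] market_buy(qty=3): fills=#2x#1:3@97; bids=[-] asks=[-]
After op 3 [order #3] limit_sell(price=98, qty=1): fills=none; bids=[-] asks=[#3:1@98]
After op 4 [order #4] market_sell(qty=6): fills=none; bids=[-] asks=[#3:1@98]
After op 5 [order #5] limit_buy(price=96, qty=2): fills=none; bids=[#5:2@96] asks=[#3:1@98]
After op 6 [order #6] limit_sell(price=98, qty=1): fills=none; bids=[#5:2@96] asks=[#3:1@98 #6:1@98]
After op 7 [order #7] limit_buy(price=104, qty=7): fills=#7x#3:1@98 #7x#6:1@98; bids=[#7:5@104 #5:2@96] asks=[-]
After op 8 [order #8] market_buy(qty=3): fills=none; bids=[#7:5@104 #5:2@96] asks=[-]
After op 9 [order #9] market_sell(qty=1): fills=#7x#9:1@104; bids=[#7:4@104 #5:2@96] asks=[-]
After op 10 [order #10] limit_buy(price=98, qty=6): fills=none; bids=[#7:4@104 #10:6@98 #5:2@96] asks=[-]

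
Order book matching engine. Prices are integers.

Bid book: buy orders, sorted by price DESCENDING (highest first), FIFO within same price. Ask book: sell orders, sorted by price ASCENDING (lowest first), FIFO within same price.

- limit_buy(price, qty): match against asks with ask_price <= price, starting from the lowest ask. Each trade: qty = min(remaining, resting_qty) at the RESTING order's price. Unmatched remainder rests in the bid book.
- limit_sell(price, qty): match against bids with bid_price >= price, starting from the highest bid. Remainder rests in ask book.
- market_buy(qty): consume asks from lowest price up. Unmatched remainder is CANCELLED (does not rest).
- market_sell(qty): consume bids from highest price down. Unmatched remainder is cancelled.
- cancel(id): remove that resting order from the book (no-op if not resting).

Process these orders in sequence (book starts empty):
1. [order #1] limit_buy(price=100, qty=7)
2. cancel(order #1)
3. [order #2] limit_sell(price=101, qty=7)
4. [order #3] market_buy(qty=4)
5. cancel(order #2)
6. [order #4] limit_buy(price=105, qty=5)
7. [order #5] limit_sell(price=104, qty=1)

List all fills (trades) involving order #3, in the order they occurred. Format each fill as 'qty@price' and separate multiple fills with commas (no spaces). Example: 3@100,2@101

After op 1 [order #1] limit_buy(price=100, qty=7): fills=none; bids=[#1:7@100] asks=[-]
After op 2 cancel(order #1): fills=none; bids=[-] asks=[-]
After op 3 [order #2] limit_sell(price=101, qty=7): fills=none; bids=[-] asks=[#2:7@101]
After op 4 [order #3] market_buy(qty=4): fills=#3x#2:4@101; bids=[-] asks=[#2:3@101]
After op 5 cancel(order #2): fills=none; bids=[-] asks=[-]
After op 6 [order #4] limit_buy(price=105, qty=5): fills=none; bids=[#4:5@105] asks=[-]
After op 7 [order #5] limit_sell(price=104, qty=1): fills=#4x#5:1@105; bids=[#4:4@105] asks=[-]

Answer: 4@101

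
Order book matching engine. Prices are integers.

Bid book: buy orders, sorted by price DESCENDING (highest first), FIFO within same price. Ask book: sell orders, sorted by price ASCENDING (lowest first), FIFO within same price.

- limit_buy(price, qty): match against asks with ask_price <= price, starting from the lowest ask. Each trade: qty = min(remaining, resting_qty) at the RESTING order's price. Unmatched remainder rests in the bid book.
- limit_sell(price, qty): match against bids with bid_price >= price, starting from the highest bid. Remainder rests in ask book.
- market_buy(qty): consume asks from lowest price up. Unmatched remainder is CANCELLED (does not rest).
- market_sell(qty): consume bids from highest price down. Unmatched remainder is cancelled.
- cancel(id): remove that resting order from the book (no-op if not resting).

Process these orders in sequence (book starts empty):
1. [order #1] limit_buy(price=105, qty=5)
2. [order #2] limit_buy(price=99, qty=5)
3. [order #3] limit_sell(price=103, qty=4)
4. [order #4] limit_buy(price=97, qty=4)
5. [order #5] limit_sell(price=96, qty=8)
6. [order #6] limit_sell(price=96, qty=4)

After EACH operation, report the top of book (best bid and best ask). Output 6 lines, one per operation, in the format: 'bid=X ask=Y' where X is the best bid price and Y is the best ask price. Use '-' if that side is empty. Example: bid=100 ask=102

After op 1 [order #1] limit_buy(price=105, qty=5): fills=none; bids=[#1:5@105] asks=[-]
After op 2 [order #2] limit_buy(price=99, qty=5): fills=none; bids=[#1:5@105 #2:5@99] asks=[-]
After op 3 [order #3] limit_sell(price=103, qty=4): fills=#1x#3:4@105; bids=[#1:1@105 #2:5@99] asks=[-]
After op 4 [order #4] limit_buy(price=97, qty=4): fills=none; bids=[#1:1@105 #2:5@99 #4:4@97] asks=[-]
After op 5 [order #5] limit_sell(price=96, qty=8): fills=#1x#5:1@105 #2x#5:5@99 #4x#5:2@97; bids=[#4:2@97] asks=[-]
After op 6 [order #6] limit_sell(price=96, qty=4): fills=#4x#6:2@97; bids=[-] asks=[#6:2@96]

Answer: bid=105 ask=-
bid=105 ask=-
bid=105 ask=-
bid=105 ask=-
bid=97 ask=-
bid=- ask=96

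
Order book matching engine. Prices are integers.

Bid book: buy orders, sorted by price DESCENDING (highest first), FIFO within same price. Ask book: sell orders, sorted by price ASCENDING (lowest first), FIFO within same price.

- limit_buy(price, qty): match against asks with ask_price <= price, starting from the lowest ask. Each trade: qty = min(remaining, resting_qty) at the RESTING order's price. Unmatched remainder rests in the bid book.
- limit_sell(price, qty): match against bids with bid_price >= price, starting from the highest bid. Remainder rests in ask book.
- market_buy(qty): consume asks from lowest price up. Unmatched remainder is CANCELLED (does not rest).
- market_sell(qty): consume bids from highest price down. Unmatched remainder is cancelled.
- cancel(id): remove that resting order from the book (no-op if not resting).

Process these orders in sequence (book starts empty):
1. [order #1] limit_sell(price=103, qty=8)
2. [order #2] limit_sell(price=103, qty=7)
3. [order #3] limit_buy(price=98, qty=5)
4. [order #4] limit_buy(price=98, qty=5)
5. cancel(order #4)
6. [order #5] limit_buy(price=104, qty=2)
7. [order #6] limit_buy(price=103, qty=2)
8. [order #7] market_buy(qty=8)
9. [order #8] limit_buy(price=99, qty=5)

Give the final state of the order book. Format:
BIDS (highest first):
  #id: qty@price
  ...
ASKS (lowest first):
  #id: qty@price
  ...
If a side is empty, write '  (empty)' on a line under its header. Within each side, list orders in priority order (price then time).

Answer: BIDS (highest first):
  #8: 5@99
  #3: 5@98
ASKS (lowest first):
  #2: 3@103

Derivation:
After op 1 [order #1] limit_sell(price=103, qty=8): fills=none; bids=[-] asks=[#1:8@103]
After op 2 [order #2] limit_sell(price=103, qty=7): fills=none; bids=[-] asks=[#1:8@103 #2:7@103]
After op 3 [order #3] limit_buy(price=98, qty=5): fills=none; bids=[#3:5@98] asks=[#1:8@103 #2:7@103]
After op 4 [order #4] limit_buy(price=98, qty=5): fills=none; bids=[#3:5@98 #4:5@98] asks=[#1:8@103 #2:7@103]
After op 5 cancel(order #4): fills=none; bids=[#3:5@98] asks=[#1:8@103 #2:7@103]
After op 6 [order #5] limit_buy(price=104, qty=2): fills=#5x#1:2@103; bids=[#3:5@98] asks=[#1:6@103 #2:7@103]
After op 7 [order #6] limit_buy(price=103, qty=2): fills=#6x#1:2@103; bids=[#3:5@98] asks=[#1:4@103 #2:7@103]
After op 8 [order #7] market_buy(qty=8): fills=#7x#1:4@103 #7x#2:4@103; bids=[#3:5@98] asks=[#2:3@103]
After op 9 [order #8] limit_buy(price=99, qty=5): fills=none; bids=[#8:5@99 #3:5@98] asks=[#2:3@103]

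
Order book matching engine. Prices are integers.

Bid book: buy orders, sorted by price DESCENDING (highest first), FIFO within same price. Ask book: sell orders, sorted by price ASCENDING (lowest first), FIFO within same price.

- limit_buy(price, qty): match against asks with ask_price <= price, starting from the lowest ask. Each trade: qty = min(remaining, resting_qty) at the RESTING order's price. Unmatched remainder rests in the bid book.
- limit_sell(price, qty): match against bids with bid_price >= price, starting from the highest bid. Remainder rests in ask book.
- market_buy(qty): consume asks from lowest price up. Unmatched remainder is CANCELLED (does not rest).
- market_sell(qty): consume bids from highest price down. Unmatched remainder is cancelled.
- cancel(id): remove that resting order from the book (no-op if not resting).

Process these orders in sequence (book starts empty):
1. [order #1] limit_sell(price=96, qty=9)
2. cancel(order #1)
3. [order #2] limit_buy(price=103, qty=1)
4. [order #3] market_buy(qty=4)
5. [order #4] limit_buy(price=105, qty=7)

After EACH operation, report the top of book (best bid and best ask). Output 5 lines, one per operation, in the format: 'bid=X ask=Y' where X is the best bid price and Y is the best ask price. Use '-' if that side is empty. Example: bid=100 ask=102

After op 1 [order #1] limit_sell(price=96, qty=9): fills=none; bids=[-] asks=[#1:9@96]
After op 2 cancel(order #1): fills=none; bids=[-] asks=[-]
After op 3 [order #2] limit_buy(price=103, qty=1): fills=none; bids=[#2:1@103] asks=[-]
After op 4 [order #3] market_buy(qty=4): fills=none; bids=[#2:1@103] asks=[-]
After op 5 [order #4] limit_buy(price=105, qty=7): fills=none; bids=[#4:7@105 #2:1@103] asks=[-]

Answer: bid=- ask=96
bid=- ask=-
bid=103 ask=-
bid=103 ask=-
bid=105 ask=-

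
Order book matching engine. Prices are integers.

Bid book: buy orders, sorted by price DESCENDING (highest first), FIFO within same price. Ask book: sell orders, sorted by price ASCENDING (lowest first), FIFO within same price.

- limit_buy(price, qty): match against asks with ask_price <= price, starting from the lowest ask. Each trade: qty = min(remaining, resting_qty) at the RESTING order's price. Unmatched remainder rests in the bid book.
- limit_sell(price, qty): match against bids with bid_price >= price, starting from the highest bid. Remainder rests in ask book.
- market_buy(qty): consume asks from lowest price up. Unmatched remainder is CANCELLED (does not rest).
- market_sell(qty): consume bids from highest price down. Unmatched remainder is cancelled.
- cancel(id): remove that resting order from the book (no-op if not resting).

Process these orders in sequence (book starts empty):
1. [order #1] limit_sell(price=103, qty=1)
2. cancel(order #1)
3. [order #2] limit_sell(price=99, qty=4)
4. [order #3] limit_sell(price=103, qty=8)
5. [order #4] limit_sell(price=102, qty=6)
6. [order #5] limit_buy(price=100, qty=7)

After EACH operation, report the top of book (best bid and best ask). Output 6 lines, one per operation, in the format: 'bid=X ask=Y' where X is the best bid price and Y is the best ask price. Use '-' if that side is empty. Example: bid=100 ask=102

After op 1 [order #1] limit_sell(price=103, qty=1): fills=none; bids=[-] asks=[#1:1@103]
After op 2 cancel(order #1): fills=none; bids=[-] asks=[-]
After op 3 [order #2] limit_sell(price=99, qty=4): fills=none; bids=[-] asks=[#2:4@99]
After op 4 [order #3] limit_sell(price=103, qty=8): fills=none; bids=[-] asks=[#2:4@99 #3:8@103]
After op 5 [order #4] limit_sell(price=102, qty=6): fills=none; bids=[-] asks=[#2:4@99 #4:6@102 #3:8@103]
After op 6 [order #5] limit_buy(price=100, qty=7): fills=#5x#2:4@99; bids=[#5:3@100] asks=[#4:6@102 #3:8@103]

Answer: bid=- ask=103
bid=- ask=-
bid=- ask=99
bid=- ask=99
bid=- ask=99
bid=100 ask=102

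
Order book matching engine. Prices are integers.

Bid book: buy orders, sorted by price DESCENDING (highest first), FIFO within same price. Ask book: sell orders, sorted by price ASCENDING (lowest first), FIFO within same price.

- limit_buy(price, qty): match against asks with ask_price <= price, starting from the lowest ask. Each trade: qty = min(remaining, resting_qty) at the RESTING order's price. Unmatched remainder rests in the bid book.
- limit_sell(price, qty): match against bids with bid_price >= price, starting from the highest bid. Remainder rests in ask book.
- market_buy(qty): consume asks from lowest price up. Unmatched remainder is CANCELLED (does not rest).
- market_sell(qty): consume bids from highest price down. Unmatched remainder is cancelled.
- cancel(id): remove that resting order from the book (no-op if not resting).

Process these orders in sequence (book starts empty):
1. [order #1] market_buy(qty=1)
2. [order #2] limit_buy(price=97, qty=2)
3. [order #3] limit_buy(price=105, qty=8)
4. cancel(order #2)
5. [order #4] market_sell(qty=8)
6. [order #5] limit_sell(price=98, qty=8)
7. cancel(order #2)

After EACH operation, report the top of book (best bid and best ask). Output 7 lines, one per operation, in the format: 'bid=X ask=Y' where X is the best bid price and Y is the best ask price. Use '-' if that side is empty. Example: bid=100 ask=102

After op 1 [order #1] market_buy(qty=1): fills=none; bids=[-] asks=[-]
After op 2 [order #2] limit_buy(price=97, qty=2): fills=none; bids=[#2:2@97] asks=[-]
After op 3 [order #3] limit_buy(price=105, qty=8): fills=none; bids=[#3:8@105 #2:2@97] asks=[-]
After op 4 cancel(order #2): fills=none; bids=[#3:8@105] asks=[-]
After op 5 [order #4] market_sell(qty=8): fills=#3x#4:8@105; bids=[-] asks=[-]
After op 6 [order #5] limit_sell(price=98, qty=8): fills=none; bids=[-] asks=[#5:8@98]
After op 7 cancel(order #2): fills=none; bids=[-] asks=[#5:8@98]

Answer: bid=- ask=-
bid=97 ask=-
bid=105 ask=-
bid=105 ask=-
bid=- ask=-
bid=- ask=98
bid=- ask=98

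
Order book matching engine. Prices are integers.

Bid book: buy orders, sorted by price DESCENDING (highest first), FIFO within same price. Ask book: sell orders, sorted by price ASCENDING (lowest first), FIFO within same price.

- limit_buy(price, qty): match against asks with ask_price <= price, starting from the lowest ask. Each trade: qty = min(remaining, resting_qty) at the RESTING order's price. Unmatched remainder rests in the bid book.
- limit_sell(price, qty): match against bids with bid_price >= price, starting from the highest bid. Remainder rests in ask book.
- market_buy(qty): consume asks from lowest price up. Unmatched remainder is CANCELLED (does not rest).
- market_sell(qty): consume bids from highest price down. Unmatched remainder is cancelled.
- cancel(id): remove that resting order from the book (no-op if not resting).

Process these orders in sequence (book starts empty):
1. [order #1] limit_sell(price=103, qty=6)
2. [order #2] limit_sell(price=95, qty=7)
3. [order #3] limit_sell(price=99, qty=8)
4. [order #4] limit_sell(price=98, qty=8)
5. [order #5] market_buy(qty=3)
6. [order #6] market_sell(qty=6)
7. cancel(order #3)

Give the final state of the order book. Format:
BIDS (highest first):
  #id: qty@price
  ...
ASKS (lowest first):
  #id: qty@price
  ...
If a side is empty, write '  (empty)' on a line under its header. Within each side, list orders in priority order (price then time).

Answer: BIDS (highest first):
  (empty)
ASKS (lowest first):
  #2: 4@95
  #4: 8@98
  #1: 6@103

Derivation:
After op 1 [order #1] limit_sell(price=103, qty=6): fills=none; bids=[-] asks=[#1:6@103]
After op 2 [order #2] limit_sell(price=95, qty=7): fills=none; bids=[-] asks=[#2:7@95 #1:6@103]
After op 3 [order #3] limit_sell(price=99, qty=8): fills=none; bids=[-] asks=[#2:7@95 #3:8@99 #1:6@103]
After op 4 [order #4] limit_sell(price=98, qty=8): fills=none; bids=[-] asks=[#2:7@95 #4:8@98 #3:8@99 #1:6@103]
After op 5 [order #5] market_buy(qty=3): fills=#5x#2:3@95; bids=[-] asks=[#2:4@95 #4:8@98 #3:8@99 #1:6@103]
After op 6 [order #6] market_sell(qty=6): fills=none; bids=[-] asks=[#2:4@95 #4:8@98 #3:8@99 #1:6@103]
After op 7 cancel(order #3): fills=none; bids=[-] asks=[#2:4@95 #4:8@98 #1:6@103]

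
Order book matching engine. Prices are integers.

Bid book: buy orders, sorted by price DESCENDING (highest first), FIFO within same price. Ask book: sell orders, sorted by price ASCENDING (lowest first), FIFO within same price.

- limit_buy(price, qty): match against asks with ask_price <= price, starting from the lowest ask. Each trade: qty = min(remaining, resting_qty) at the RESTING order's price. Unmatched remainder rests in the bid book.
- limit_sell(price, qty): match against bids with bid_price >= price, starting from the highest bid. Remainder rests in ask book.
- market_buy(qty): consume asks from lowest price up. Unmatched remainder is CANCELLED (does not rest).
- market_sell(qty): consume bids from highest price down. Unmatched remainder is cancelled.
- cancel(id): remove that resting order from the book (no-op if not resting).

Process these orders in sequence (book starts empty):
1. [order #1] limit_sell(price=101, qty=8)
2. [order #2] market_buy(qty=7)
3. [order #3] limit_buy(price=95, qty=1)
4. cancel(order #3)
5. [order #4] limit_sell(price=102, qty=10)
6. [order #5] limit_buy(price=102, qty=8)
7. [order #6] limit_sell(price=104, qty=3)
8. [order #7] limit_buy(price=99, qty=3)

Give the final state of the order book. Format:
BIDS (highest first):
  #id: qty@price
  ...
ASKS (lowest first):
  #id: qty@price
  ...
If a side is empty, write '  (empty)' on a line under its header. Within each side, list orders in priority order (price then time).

Answer: BIDS (highest first):
  #7: 3@99
ASKS (lowest first):
  #4: 3@102
  #6: 3@104

Derivation:
After op 1 [order #1] limit_sell(price=101, qty=8): fills=none; bids=[-] asks=[#1:8@101]
After op 2 [order #2] market_buy(qty=7): fills=#2x#1:7@101; bids=[-] asks=[#1:1@101]
After op 3 [order #3] limit_buy(price=95, qty=1): fills=none; bids=[#3:1@95] asks=[#1:1@101]
After op 4 cancel(order #3): fills=none; bids=[-] asks=[#1:1@101]
After op 5 [order #4] limit_sell(price=102, qty=10): fills=none; bids=[-] asks=[#1:1@101 #4:10@102]
After op 6 [order #5] limit_buy(price=102, qty=8): fills=#5x#1:1@101 #5x#4:7@102; bids=[-] asks=[#4:3@102]
After op 7 [order #6] limit_sell(price=104, qty=3): fills=none; bids=[-] asks=[#4:3@102 #6:3@104]
After op 8 [order #7] limit_buy(price=99, qty=3): fills=none; bids=[#7:3@99] asks=[#4:3@102 #6:3@104]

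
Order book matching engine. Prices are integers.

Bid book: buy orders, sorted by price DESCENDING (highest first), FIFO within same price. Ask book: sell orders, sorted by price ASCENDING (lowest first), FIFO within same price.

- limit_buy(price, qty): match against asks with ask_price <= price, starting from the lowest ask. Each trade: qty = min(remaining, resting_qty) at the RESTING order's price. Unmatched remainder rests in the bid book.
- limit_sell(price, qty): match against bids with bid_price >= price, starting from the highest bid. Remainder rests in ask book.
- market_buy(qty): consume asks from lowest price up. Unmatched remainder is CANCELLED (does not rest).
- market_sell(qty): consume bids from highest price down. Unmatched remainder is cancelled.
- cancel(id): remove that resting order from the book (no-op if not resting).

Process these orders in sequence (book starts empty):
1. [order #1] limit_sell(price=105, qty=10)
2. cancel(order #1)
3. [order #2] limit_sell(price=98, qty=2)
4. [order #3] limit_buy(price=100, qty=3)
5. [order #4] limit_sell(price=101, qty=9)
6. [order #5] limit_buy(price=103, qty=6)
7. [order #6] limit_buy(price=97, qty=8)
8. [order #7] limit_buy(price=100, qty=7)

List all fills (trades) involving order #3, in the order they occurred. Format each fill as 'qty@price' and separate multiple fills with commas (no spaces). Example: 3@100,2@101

After op 1 [order #1] limit_sell(price=105, qty=10): fills=none; bids=[-] asks=[#1:10@105]
After op 2 cancel(order #1): fills=none; bids=[-] asks=[-]
After op 3 [order #2] limit_sell(price=98, qty=2): fills=none; bids=[-] asks=[#2:2@98]
After op 4 [order #3] limit_buy(price=100, qty=3): fills=#3x#2:2@98; bids=[#3:1@100] asks=[-]
After op 5 [order #4] limit_sell(price=101, qty=9): fills=none; bids=[#3:1@100] asks=[#4:9@101]
After op 6 [order #5] limit_buy(price=103, qty=6): fills=#5x#4:6@101; bids=[#3:1@100] asks=[#4:3@101]
After op 7 [order #6] limit_buy(price=97, qty=8): fills=none; bids=[#3:1@100 #6:8@97] asks=[#4:3@101]
After op 8 [order #7] limit_buy(price=100, qty=7): fills=none; bids=[#3:1@100 #7:7@100 #6:8@97] asks=[#4:3@101]

Answer: 2@98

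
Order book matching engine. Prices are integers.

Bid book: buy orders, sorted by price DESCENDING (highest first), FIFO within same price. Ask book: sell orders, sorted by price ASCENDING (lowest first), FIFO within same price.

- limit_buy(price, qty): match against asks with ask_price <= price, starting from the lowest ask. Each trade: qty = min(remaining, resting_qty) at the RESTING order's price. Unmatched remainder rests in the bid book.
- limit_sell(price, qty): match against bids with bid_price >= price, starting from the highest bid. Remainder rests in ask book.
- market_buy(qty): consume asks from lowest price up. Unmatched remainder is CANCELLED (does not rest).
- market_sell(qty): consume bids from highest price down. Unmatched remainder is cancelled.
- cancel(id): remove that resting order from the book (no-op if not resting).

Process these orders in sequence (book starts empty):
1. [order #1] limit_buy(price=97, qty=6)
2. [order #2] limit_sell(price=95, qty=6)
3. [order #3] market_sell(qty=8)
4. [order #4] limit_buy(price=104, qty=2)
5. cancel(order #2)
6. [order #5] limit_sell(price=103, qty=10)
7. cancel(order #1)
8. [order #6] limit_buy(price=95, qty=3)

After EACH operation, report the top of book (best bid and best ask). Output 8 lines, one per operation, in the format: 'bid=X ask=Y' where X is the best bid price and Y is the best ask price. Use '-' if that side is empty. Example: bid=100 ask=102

After op 1 [order #1] limit_buy(price=97, qty=6): fills=none; bids=[#1:6@97] asks=[-]
After op 2 [order #2] limit_sell(price=95, qty=6): fills=#1x#2:6@97; bids=[-] asks=[-]
After op 3 [order #3] market_sell(qty=8): fills=none; bids=[-] asks=[-]
After op 4 [order #4] limit_buy(price=104, qty=2): fills=none; bids=[#4:2@104] asks=[-]
After op 5 cancel(order #2): fills=none; bids=[#4:2@104] asks=[-]
After op 6 [order #5] limit_sell(price=103, qty=10): fills=#4x#5:2@104; bids=[-] asks=[#5:8@103]
After op 7 cancel(order #1): fills=none; bids=[-] asks=[#5:8@103]
After op 8 [order #6] limit_buy(price=95, qty=3): fills=none; bids=[#6:3@95] asks=[#5:8@103]

Answer: bid=97 ask=-
bid=- ask=-
bid=- ask=-
bid=104 ask=-
bid=104 ask=-
bid=- ask=103
bid=- ask=103
bid=95 ask=103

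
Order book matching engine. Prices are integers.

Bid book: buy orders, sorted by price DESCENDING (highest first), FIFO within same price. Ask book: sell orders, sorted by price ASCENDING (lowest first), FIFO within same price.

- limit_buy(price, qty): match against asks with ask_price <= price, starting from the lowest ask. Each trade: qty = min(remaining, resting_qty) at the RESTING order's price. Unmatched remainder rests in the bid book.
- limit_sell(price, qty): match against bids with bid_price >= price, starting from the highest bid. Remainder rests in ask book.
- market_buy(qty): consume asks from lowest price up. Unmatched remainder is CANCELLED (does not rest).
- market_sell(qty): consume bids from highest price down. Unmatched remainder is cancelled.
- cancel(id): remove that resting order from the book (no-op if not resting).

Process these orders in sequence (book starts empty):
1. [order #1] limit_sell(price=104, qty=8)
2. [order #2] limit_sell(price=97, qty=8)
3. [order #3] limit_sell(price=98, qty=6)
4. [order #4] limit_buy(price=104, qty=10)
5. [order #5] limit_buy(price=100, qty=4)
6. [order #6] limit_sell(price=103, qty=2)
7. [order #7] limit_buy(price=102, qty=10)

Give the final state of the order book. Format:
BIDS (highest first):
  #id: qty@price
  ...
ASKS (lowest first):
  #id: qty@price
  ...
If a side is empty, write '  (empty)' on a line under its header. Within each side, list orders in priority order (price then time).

After op 1 [order #1] limit_sell(price=104, qty=8): fills=none; bids=[-] asks=[#1:8@104]
After op 2 [order #2] limit_sell(price=97, qty=8): fills=none; bids=[-] asks=[#2:8@97 #1:8@104]
After op 3 [order #3] limit_sell(price=98, qty=6): fills=none; bids=[-] asks=[#2:8@97 #3:6@98 #1:8@104]
After op 4 [order #4] limit_buy(price=104, qty=10): fills=#4x#2:8@97 #4x#3:2@98; bids=[-] asks=[#3:4@98 #1:8@104]
After op 5 [order #5] limit_buy(price=100, qty=4): fills=#5x#3:4@98; bids=[-] asks=[#1:8@104]
After op 6 [order #6] limit_sell(price=103, qty=2): fills=none; bids=[-] asks=[#6:2@103 #1:8@104]
After op 7 [order #7] limit_buy(price=102, qty=10): fills=none; bids=[#7:10@102] asks=[#6:2@103 #1:8@104]

Answer: BIDS (highest first):
  #7: 10@102
ASKS (lowest first):
  #6: 2@103
  #1: 8@104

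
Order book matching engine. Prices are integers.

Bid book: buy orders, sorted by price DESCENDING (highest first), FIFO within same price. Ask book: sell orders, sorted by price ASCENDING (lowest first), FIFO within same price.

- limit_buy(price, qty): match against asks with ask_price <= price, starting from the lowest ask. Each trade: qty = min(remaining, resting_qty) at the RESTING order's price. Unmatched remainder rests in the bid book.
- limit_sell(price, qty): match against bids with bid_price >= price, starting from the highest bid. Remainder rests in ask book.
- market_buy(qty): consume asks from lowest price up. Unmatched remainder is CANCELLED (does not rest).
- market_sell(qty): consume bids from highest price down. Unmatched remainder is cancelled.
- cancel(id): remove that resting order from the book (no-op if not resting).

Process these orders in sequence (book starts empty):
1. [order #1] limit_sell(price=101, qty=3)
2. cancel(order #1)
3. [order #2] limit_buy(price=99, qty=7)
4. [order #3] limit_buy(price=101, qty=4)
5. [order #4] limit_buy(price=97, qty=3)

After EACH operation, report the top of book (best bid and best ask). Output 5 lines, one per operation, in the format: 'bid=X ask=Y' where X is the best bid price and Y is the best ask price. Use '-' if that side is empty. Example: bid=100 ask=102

Answer: bid=- ask=101
bid=- ask=-
bid=99 ask=-
bid=101 ask=-
bid=101 ask=-

Derivation:
After op 1 [order #1] limit_sell(price=101, qty=3): fills=none; bids=[-] asks=[#1:3@101]
After op 2 cancel(order #1): fills=none; bids=[-] asks=[-]
After op 3 [order #2] limit_buy(price=99, qty=7): fills=none; bids=[#2:7@99] asks=[-]
After op 4 [order #3] limit_buy(price=101, qty=4): fills=none; bids=[#3:4@101 #2:7@99] asks=[-]
After op 5 [order #4] limit_buy(price=97, qty=3): fills=none; bids=[#3:4@101 #2:7@99 #4:3@97] asks=[-]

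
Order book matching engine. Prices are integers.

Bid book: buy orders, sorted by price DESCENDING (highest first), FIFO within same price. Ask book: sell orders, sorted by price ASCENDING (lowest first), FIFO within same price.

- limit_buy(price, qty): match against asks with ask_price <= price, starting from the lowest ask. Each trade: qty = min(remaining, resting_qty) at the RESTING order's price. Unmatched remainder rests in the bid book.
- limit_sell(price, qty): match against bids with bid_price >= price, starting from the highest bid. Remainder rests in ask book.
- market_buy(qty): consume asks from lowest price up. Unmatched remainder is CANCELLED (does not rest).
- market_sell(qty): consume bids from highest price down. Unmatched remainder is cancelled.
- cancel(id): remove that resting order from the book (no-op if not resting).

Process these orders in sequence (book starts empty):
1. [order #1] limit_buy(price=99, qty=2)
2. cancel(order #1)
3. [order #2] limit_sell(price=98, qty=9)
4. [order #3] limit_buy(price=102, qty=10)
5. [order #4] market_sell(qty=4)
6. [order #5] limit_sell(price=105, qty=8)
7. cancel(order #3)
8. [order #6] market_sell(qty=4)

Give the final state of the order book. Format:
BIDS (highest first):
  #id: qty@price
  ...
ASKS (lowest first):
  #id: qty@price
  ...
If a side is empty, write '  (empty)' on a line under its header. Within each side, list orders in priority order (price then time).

Answer: BIDS (highest first):
  (empty)
ASKS (lowest first):
  #5: 8@105

Derivation:
After op 1 [order #1] limit_buy(price=99, qty=2): fills=none; bids=[#1:2@99] asks=[-]
After op 2 cancel(order #1): fills=none; bids=[-] asks=[-]
After op 3 [order #2] limit_sell(price=98, qty=9): fills=none; bids=[-] asks=[#2:9@98]
After op 4 [order #3] limit_buy(price=102, qty=10): fills=#3x#2:9@98; bids=[#3:1@102] asks=[-]
After op 5 [order #4] market_sell(qty=4): fills=#3x#4:1@102; bids=[-] asks=[-]
After op 6 [order #5] limit_sell(price=105, qty=8): fills=none; bids=[-] asks=[#5:8@105]
After op 7 cancel(order #3): fills=none; bids=[-] asks=[#5:8@105]
After op 8 [order #6] market_sell(qty=4): fills=none; bids=[-] asks=[#5:8@105]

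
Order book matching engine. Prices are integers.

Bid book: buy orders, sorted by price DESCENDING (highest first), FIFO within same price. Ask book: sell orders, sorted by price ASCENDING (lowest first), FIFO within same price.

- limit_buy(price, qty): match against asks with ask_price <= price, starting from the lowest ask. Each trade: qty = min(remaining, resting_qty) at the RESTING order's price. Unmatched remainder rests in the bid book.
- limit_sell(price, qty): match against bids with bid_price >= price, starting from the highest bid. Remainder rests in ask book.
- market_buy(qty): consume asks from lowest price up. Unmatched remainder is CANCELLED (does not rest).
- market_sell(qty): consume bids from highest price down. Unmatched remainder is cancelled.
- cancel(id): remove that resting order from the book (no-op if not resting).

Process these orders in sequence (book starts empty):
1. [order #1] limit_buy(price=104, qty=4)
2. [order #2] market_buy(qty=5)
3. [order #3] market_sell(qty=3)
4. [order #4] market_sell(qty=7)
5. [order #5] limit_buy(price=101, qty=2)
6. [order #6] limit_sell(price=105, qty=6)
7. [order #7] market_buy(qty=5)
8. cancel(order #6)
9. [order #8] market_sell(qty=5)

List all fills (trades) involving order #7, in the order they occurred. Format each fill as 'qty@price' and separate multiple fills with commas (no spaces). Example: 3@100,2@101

Answer: 5@105

Derivation:
After op 1 [order #1] limit_buy(price=104, qty=4): fills=none; bids=[#1:4@104] asks=[-]
After op 2 [order #2] market_buy(qty=5): fills=none; bids=[#1:4@104] asks=[-]
After op 3 [order #3] market_sell(qty=3): fills=#1x#3:3@104; bids=[#1:1@104] asks=[-]
After op 4 [order #4] market_sell(qty=7): fills=#1x#4:1@104; bids=[-] asks=[-]
After op 5 [order #5] limit_buy(price=101, qty=2): fills=none; bids=[#5:2@101] asks=[-]
After op 6 [order #6] limit_sell(price=105, qty=6): fills=none; bids=[#5:2@101] asks=[#6:6@105]
After op 7 [order #7] market_buy(qty=5): fills=#7x#6:5@105; bids=[#5:2@101] asks=[#6:1@105]
After op 8 cancel(order #6): fills=none; bids=[#5:2@101] asks=[-]
After op 9 [order #8] market_sell(qty=5): fills=#5x#8:2@101; bids=[-] asks=[-]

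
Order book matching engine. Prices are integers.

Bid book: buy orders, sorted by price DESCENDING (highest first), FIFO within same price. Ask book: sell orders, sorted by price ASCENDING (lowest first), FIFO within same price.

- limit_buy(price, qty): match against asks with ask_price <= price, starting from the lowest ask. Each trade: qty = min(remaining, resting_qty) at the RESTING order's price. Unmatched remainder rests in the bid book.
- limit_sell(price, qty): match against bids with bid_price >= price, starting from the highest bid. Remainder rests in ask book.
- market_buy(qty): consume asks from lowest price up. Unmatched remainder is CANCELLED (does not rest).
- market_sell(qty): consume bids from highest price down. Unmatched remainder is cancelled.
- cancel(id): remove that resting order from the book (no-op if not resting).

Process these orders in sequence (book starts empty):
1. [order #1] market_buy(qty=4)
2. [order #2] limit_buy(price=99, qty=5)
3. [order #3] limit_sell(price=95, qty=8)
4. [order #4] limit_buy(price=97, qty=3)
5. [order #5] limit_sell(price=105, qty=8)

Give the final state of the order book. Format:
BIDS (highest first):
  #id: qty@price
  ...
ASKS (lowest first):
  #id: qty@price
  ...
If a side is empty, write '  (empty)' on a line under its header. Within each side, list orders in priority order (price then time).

After op 1 [order #1] market_buy(qty=4): fills=none; bids=[-] asks=[-]
After op 2 [order #2] limit_buy(price=99, qty=5): fills=none; bids=[#2:5@99] asks=[-]
After op 3 [order #3] limit_sell(price=95, qty=8): fills=#2x#3:5@99; bids=[-] asks=[#3:3@95]
After op 4 [order #4] limit_buy(price=97, qty=3): fills=#4x#3:3@95; bids=[-] asks=[-]
After op 5 [order #5] limit_sell(price=105, qty=8): fills=none; bids=[-] asks=[#5:8@105]

Answer: BIDS (highest first):
  (empty)
ASKS (lowest first):
  #5: 8@105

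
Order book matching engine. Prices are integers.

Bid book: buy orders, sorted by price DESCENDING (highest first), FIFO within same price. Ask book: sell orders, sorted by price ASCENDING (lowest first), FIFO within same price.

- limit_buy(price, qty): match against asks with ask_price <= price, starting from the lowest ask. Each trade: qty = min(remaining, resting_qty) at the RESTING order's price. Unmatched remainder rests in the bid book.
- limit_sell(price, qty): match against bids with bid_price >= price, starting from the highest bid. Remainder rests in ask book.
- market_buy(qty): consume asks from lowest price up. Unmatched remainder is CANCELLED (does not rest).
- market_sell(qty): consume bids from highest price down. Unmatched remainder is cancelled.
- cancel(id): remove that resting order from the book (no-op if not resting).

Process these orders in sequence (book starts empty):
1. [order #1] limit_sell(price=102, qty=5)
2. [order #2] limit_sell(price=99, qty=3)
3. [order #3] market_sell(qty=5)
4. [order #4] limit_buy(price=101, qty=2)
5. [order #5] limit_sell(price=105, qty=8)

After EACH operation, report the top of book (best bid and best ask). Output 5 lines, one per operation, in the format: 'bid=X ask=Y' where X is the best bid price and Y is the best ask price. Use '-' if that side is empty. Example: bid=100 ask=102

After op 1 [order #1] limit_sell(price=102, qty=5): fills=none; bids=[-] asks=[#1:5@102]
After op 2 [order #2] limit_sell(price=99, qty=3): fills=none; bids=[-] asks=[#2:3@99 #1:5@102]
After op 3 [order #3] market_sell(qty=5): fills=none; bids=[-] asks=[#2:3@99 #1:5@102]
After op 4 [order #4] limit_buy(price=101, qty=2): fills=#4x#2:2@99; bids=[-] asks=[#2:1@99 #1:5@102]
After op 5 [order #5] limit_sell(price=105, qty=8): fills=none; bids=[-] asks=[#2:1@99 #1:5@102 #5:8@105]

Answer: bid=- ask=102
bid=- ask=99
bid=- ask=99
bid=- ask=99
bid=- ask=99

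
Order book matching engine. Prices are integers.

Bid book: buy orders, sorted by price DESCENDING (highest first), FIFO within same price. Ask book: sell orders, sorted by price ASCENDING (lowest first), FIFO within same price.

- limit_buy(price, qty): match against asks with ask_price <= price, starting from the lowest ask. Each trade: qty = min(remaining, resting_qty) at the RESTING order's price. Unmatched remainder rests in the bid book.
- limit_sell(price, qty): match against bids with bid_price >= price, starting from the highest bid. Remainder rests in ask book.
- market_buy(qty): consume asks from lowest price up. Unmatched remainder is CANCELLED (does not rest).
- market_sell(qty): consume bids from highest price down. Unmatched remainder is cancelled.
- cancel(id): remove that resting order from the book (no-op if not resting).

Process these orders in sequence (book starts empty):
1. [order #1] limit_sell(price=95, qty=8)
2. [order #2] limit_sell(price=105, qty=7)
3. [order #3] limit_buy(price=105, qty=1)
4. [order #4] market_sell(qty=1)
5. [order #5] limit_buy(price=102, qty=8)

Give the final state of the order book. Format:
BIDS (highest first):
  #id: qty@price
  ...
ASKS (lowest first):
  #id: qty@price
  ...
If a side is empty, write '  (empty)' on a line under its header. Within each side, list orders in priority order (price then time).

Answer: BIDS (highest first):
  #5: 1@102
ASKS (lowest first):
  #2: 7@105

Derivation:
After op 1 [order #1] limit_sell(price=95, qty=8): fills=none; bids=[-] asks=[#1:8@95]
After op 2 [order #2] limit_sell(price=105, qty=7): fills=none; bids=[-] asks=[#1:8@95 #2:7@105]
After op 3 [order #3] limit_buy(price=105, qty=1): fills=#3x#1:1@95; bids=[-] asks=[#1:7@95 #2:7@105]
After op 4 [order #4] market_sell(qty=1): fills=none; bids=[-] asks=[#1:7@95 #2:7@105]
After op 5 [order #5] limit_buy(price=102, qty=8): fills=#5x#1:7@95; bids=[#5:1@102] asks=[#2:7@105]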